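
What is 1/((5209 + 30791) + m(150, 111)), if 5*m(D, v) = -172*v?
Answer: 5/160908 ≈ 3.1074e-5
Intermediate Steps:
m(D, v) = -172*v/5 (m(D, v) = (-172*v)/5 = -172*v/5)
1/((5209 + 30791) + m(150, 111)) = 1/((5209 + 30791) - 172/5*111) = 1/(36000 - 19092/5) = 1/(160908/5) = 5/160908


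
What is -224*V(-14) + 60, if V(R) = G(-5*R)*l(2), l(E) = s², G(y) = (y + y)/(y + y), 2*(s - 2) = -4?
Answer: 60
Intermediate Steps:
s = 0 (s = 2 + (½)*(-4) = 2 - 2 = 0)
G(y) = 1 (G(y) = (2*y)/((2*y)) = (2*y)*(1/(2*y)) = 1)
l(E) = 0 (l(E) = 0² = 0)
V(R) = 0 (V(R) = 1*0 = 0)
-224*V(-14) + 60 = -224*0 + 60 = 0 + 60 = 60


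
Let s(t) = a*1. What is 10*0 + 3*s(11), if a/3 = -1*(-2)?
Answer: 18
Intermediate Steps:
a = 6 (a = 3*(-1*(-2)) = 3*2 = 6)
s(t) = 6 (s(t) = 6*1 = 6)
10*0 + 3*s(11) = 10*0 + 3*6 = 0 + 18 = 18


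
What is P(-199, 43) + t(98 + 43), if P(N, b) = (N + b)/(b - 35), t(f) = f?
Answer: 243/2 ≈ 121.50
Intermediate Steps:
P(N, b) = (N + b)/(-35 + b)
P(-199, 43) + t(98 + 43) = (-199 + 43)/(-35 + 43) + (98 + 43) = -156/8 + 141 = (⅛)*(-156) + 141 = -39/2 + 141 = 243/2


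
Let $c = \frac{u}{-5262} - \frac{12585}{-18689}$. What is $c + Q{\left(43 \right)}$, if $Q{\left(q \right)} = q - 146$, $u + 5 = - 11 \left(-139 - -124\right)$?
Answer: $- \frac{5032972162}{49170759} \approx -102.36$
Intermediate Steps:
$u = 160$ ($u = -5 - 11 \left(-139 - -124\right) = -5 - 11 \left(-139 + 124\right) = -5 - -165 = -5 + 165 = 160$)
$c = \frac{31616015}{49170759}$ ($c = \frac{160}{-5262} - \frac{12585}{-18689} = 160 \left(- \frac{1}{5262}\right) - - \frac{12585}{18689} = - \frac{80}{2631} + \frac{12585}{18689} = \frac{31616015}{49170759} \approx 0.64298$)
$Q{\left(q \right)} = -146 + q$
$c + Q{\left(43 \right)} = \frac{31616015}{49170759} + \left(-146 + 43\right) = \frac{31616015}{49170759} - 103 = - \frac{5032972162}{49170759}$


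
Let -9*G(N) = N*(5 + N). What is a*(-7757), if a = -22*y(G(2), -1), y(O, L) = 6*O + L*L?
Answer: -4266350/3 ≈ -1.4221e+6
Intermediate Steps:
G(N) = -N*(5 + N)/9
y(O, L) = L² + 6*O (y(O, L) = 6*O + L² = L² + 6*O)
a = 550/3 (a = -22*((-1)² + 6*(-⅑*2*(5 + 2))) = -22*(1 + 6*(-⅑*2*7)) = -22*(1 + 6*(-14/9)) = -22*(1 - 28/3) = -22*(-25/3) = 550/3 ≈ 183.33)
a*(-7757) = (550/3)*(-7757) = -4266350/3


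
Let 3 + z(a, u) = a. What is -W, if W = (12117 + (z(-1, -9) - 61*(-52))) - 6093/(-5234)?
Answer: -80007783/5234 ≈ -15286.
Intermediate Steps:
z(a, u) = -3 + a
W = 80007783/5234 (W = (12117 + ((-3 - 1) - 61*(-52))) - 6093/(-5234) = (12117 + (-4 + 3172)) - 6093*(-1/5234) = (12117 + 3168) + 6093/5234 = 15285 + 6093/5234 = 80007783/5234 ≈ 15286.)
-W = -1*80007783/5234 = -80007783/5234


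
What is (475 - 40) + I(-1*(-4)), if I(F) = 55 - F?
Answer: 486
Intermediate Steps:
(475 - 40) + I(-1*(-4)) = (475 - 40) + (55 - (-1)*(-4)) = 435 + (55 - 1*4) = 435 + (55 - 4) = 435 + 51 = 486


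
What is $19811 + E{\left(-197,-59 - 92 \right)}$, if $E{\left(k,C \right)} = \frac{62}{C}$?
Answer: $\frac{2991399}{151} \approx 19811.0$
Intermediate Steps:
$19811 + E{\left(-197,-59 - 92 \right)} = 19811 + \frac{62}{-59 - 92} = 19811 + \frac{62}{-151} = 19811 + 62 \left(- \frac{1}{151}\right) = 19811 - \frac{62}{151} = \frac{2991399}{151}$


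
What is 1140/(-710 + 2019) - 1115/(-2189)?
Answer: 359545/260491 ≈ 1.3803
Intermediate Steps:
1140/(-710 + 2019) - 1115/(-2189) = 1140/1309 - 1115*(-1/2189) = 1140*(1/1309) + 1115/2189 = 1140/1309 + 1115/2189 = 359545/260491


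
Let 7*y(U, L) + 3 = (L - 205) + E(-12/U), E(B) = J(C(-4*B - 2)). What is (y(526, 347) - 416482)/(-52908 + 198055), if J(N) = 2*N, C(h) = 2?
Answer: -2915231/1016029 ≈ -2.8692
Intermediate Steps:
E(B) = 4 (E(B) = 2*2 = 4)
y(U, L) = -204/7 + L/7 (y(U, L) = -3/7 + ((L - 205) + 4)/7 = -3/7 + ((-205 + L) + 4)/7 = -3/7 + (-201 + L)/7 = -3/7 + (-201/7 + L/7) = -204/7 + L/7)
(y(526, 347) - 416482)/(-52908 + 198055) = ((-204/7 + (1/7)*347) - 416482)/(-52908 + 198055) = ((-204/7 + 347/7) - 416482)/145147 = (143/7 - 416482)*(1/145147) = -2915231/7*1/145147 = -2915231/1016029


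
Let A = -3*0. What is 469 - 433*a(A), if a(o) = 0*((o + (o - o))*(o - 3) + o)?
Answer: 469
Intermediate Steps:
A = 0
a(o) = 0 (a(o) = 0*((o + 0)*(-3 + o) + o) = 0*(o*(-3 + o) + o) = 0*(o + o*(-3 + o)) = 0)
469 - 433*a(A) = 469 - 433*0 = 469 + 0 = 469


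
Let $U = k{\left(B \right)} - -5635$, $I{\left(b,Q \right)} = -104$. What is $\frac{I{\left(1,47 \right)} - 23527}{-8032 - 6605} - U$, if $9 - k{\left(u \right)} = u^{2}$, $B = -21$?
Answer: $- \frac{25377560}{4879} \approx -5201.4$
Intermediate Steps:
$k{\left(u \right)} = 9 - u^{2}$
$U = 5203$ ($U = \left(9 - \left(-21\right)^{2}\right) - -5635 = \left(9 - 441\right) + 5635 = -432 + 5635 = 5203$)
$\frac{I{\left(1,47 \right)} - 23527}{-8032 - 6605} - U = \frac{-104 - 23527}{-8032 - 6605} - 5203 = - \frac{23631}{-14637} - 5203 = \left(-23631\right) \left(- \frac{1}{14637}\right) - 5203 = \frac{7877}{4879} - 5203 = - \frac{25377560}{4879}$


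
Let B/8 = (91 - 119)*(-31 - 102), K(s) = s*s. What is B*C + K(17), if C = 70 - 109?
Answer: -1161599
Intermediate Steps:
K(s) = s²
B = 29792 (B = 8*((91 - 119)*(-31 - 102)) = 8*(-28*(-133)) = 8*3724 = 29792)
C = -39
B*C + K(17) = 29792*(-39) + 17² = -1161888 + 289 = -1161599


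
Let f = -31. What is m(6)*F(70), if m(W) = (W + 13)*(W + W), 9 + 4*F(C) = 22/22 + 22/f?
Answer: -15390/31 ≈ -496.45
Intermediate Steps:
F(C) = -135/62 (F(C) = -9/4 + (22/22 + 22/(-31))/4 = -9/4 + (22*(1/22) + 22*(-1/31))/4 = -9/4 + (1 - 22/31)/4 = -9/4 + (¼)*(9/31) = -9/4 + 9/124 = -135/62)
m(W) = 2*W*(13 + W) (m(W) = (13 + W)*(2*W) = 2*W*(13 + W))
m(6)*F(70) = (2*6*(13 + 6))*(-135/62) = (2*6*19)*(-135/62) = 228*(-135/62) = -15390/31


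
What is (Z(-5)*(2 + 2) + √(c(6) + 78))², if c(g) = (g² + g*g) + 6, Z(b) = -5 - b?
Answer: 156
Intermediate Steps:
c(g) = 6 + 2*g² (c(g) = (g² + g²) + 6 = 2*g² + 6 = 6 + 2*g²)
(Z(-5)*(2 + 2) + √(c(6) + 78))² = ((-5 - 1*(-5))*(2 + 2) + √((6 + 2*6²) + 78))² = ((-5 + 5)*4 + √((6 + 2*36) + 78))² = (0*4 + √((6 + 72) + 78))² = (0 + √(78 + 78))² = (0 + √156)² = (0 + 2*√39)² = (2*√39)² = 156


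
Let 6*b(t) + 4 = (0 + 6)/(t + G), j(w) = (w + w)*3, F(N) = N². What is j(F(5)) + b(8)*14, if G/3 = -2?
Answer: 443/3 ≈ 147.67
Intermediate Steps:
G = -6 (G = 3*(-2) = -6)
j(w) = 6*w (j(w) = (2*w)*3 = 6*w)
b(t) = -⅔ + 1/(-6 + t) (b(t) = -⅔ + ((0 + 6)/(t - 6))/6 = -⅔ + (6/(-6 + t))/6 = -⅔ + 1/(-6 + t))
j(F(5)) + b(8)*14 = 6*5² + ((15 - 2*8)/(3*(-6 + 8)))*14 = 6*25 + ((⅓)*(15 - 16)/2)*14 = 150 + ((⅓)*(½)*(-1))*14 = 150 - ⅙*14 = 150 - 7/3 = 443/3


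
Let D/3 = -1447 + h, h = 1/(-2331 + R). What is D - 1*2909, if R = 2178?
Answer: -369751/51 ≈ -7250.0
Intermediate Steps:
h = -1/153 (h = 1/(-2331 + 2178) = 1/(-153) = -1/153 ≈ -0.0065359)
D = -221392/51 (D = 3*(-1447 - 1/153) = 3*(-221392/153) = -221392/51 ≈ -4341.0)
D - 1*2909 = -221392/51 - 1*2909 = -221392/51 - 2909 = -369751/51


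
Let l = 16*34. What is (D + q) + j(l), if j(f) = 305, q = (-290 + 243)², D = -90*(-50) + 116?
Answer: 7130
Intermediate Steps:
l = 544
D = 4616 (D = 4500 + 116 = 4616)
q = 2209 (q = (-47)² = 2209)
(D + q) + j(l) = (4616 + 2209) + 305 = 6825 + 305 = 7130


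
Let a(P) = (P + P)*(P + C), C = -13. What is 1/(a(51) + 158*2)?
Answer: 1/4192 ≈ 0.00023855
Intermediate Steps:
a(P) = 2*P*(-13 + P) (a(P) = (P + P)*(P - 13) = (2*P)*(-13 + P) = 2*P*(-13 + P))
1/(a(51) + 158*2) = 1/(2*51*(-13 + 51) + 158*2) = 1/(2*51*38 + 316) = 1/(3876 + 316) = 1/4192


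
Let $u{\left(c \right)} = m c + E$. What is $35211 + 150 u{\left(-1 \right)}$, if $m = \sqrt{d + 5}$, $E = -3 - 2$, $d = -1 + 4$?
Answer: $34461 - 300 \sqrt{2} \approx 34037.0$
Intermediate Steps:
$d = 3$
$E = -5$ ($E = -3 - 2 = -5$)
$m = 2 \sqrt{2}$ ($m = \sqrt{3 + 5} = \sqrt{8} = 2 \sqrt{2} \approx 2.8284$)
$u{\left(c \right)} = -5 + 2 c \sqrt{2}$ ($u{\left(c \right)} = 2 \sqrt{2} c - 5 = 2 c \sqrt{2} - 5 = -5 + 2 c \sqrt{2}$)
$35211 + 150 u{\left(-1 \right)} = 35211 + 150 \left(-5 + 2 \left(-1\right) \sqrt{2}\right) = 35211 + 150 \left(-5 - 2 \sqrt{2}\right) = 35211 - \left(750 + 300 \sqrt{2}\right) = 34461 - 300 \sqrt{2}$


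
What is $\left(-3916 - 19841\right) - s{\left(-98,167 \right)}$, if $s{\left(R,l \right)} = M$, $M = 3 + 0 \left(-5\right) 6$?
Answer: $-23760$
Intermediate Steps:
$M = 3$ ($M = 3 + 0 \cdot 6 = 3 + 0 = 3$)
$s{\left(R,l \right)} = 3$
$\left(-3916 - 19841\right) - s{\left(-98,167 \right)} = \left(-3916 - 19841\right) - 3 = -23757 - 3 = -23760$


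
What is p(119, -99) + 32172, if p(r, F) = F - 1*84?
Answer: 31989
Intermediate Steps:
p(r, F) = -84 + F (p(r, F) = F - 84 = -84 + F)
p(119, -99) + 32172 = (-84 - 99) + 32172 = -183 + 32172 = 31989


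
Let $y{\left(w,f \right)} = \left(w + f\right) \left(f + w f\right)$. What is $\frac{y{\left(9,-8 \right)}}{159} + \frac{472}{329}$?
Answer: $\frac{48728}{52311} \approx 0.93151$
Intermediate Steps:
$y{\left(w,f \right)} = \left(f + w\right) \left(f + f w\right)$
$\frac{y{\left(9,-8 \right)}}{159} + \frac{472}{329} = \frac{\left(-8\right) \left(-8 + 9 + 9^{2} - 72\right)}{159} + \frac{472}{329} = - 8 \left(-8 + 9 + 81 - 72\right) \frac{1}{159} + 472 \cdot \frac{1}{329} = \left(-8\right) 10 \cdot \frac{1}{159} + \frac{472}{329} = \left(-80\right) \frac{1}{159} + \frac{472}{329} = - \frac{80}{159} + \frac{472}{329} = \frac{48728}{52311}$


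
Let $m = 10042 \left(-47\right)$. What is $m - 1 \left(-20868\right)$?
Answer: $-451106$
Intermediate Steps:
$m = -471974$
$m - 1 \left(-20868\right) = -471974 - 1 \left(-20868\right) = -471974 - -20868 = -471974 + 20868 = -451106$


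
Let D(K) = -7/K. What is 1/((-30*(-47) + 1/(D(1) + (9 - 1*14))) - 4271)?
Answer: -12/34333 ≈ -0.00034952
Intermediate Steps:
1/((-30*(-47) + 1/(D(1) + (9 - 1*14))) - 4271) = 1/((-30*(-47) + 1/(-7/1 + (9 - 1*14))) - 4271) = 1/((1410 + 1/(-7*1 + (9 - 14))) - 4271) = 1/((1410 + 1/(-7 - 5)) - 4271) = 1/((1410 + 1/(-12)) - 4271) = 1/((1410 - 1/12) - 4271) = 1/(16919/12 - 4271) = 1/(-34333/12) = -12/34333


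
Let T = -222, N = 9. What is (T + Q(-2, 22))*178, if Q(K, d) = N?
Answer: -37914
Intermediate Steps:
Q(K, d) = 9
(T + Q(-2, 22))*178 = (-222 + 9)*178 = -213*178 = -37914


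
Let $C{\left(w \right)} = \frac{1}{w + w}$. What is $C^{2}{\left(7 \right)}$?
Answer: $\frac{1}{196} \approx 0.005102$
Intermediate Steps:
$C{\left(w \right)} = \frac{1}{2 w}$
$C^{2}{\left(7 \right)} = \left(\frac{1}{2 \cdot 7}\right)^{2} = \left(\frac{1}{2} \cdot \frac{1}{7}\right)^{2} = \left(\frac{1}{14}\right)^{2} = \frac{1}{196}$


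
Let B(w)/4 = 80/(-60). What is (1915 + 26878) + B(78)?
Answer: 86363/3 ≈ 28788.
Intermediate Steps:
B(w) = -16/3 (B(w) = 4*(80/(-60)) = 4*(80*(-1/60)) = 4*(-4/3) = -16/3)
(1915 + 26878) + B(78) = (1915 + 26878) - 16/3 = 28793 - 16/3 = 86363/3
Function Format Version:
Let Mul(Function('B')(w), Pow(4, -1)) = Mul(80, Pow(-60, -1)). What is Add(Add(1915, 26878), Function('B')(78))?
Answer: Rational(86363, 3) ≈ 28788.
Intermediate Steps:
Function('B')(w) = Rational(-16, 3) (Function('B')(w) = Mul(4, Mul(80, Pow(-60, -1))) = Mul(4, Mul(80, Rational(-1, 60))) = Mul(4, Rational(-4, 3)) = Rational(-16, 3))
Add(Add(1915, 26878), Function('B')(78)) = Add(Add(1915, 26878), Rational(-16, 3)) = Add(28793, Rational(-16, 3)) = Rational(86363, 3)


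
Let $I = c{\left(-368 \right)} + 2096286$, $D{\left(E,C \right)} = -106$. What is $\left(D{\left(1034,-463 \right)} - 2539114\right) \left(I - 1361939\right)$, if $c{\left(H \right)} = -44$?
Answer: $-1864556863660$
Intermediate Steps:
$I = 2096242$ ($I = -44 + 2096286 = 2096242$)
$\left(D{\left(1034,-463 \right)} - 2539114\right) \left(I - 1361939\right) = \left(-106 - 2539114\right) \left(2096242 - 1361939\right) = \left(-2539220\right) 734303 = -1864556863660$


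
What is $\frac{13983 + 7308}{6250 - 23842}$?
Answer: $- \frac{7097}{5864} \approx -1.2103$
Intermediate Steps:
$\frac{13983 + 7308}{6250 - 23842} = \frac{21291}{-17592} = 21291 \left(- \frac{1}{17592}\right) = - \frac{7097}{5864}$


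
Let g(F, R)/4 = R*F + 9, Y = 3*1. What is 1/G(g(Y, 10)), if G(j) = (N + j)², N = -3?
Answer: 1/23409 ≈ 4.2719e-5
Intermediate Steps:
Y = 3
g(F, R) = 36 + 4*F*R (g(F, R) = 4*(R*F + 9) = 4*(F*R + 9) = 4*(9 + F*R) = 36 + 4*F*R)
G(j) = (-3 + j)²
1/G(g(Y, 10)) = 1/((-3 + (36 + 4*3*10))²) = 1/((-3 + (36 + 120))²) = 1/((-3 + 156)²) = 1/(153²) = 1/23409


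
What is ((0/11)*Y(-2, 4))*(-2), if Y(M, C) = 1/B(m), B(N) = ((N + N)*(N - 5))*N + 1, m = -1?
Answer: 0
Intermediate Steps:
B(N) = 1 + 2*N²*(-5 + N) (B(N) = ((2*N)*(-5 + N))*N + 1 = (2*N*(-5 + N))*N + 1 = 2*N²*(-5 + N) + 1 = 1 + 2*N²*(-5 + N))
Y(M, C) = -1/11 (Y(M, C) = 1/(1 - 10*(-1)² + 2*(-1)³) = 1/(1 - 10*1 + 2*(-1)) = 1/(1 - 10 - 2) = 1/(-11) = -1/11)
((0/11)*Y(-2, 4))*(-2) = ((0/11)*(-1/11))*(-2) = ((0*(1/11))*(-1/11))*(-2) = (0*(-1/11))*(-2) = 0*(-2) = 0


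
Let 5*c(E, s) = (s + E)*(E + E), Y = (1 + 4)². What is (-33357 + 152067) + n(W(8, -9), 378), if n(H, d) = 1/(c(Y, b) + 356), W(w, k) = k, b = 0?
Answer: 71938261/606 ≈ 1.1871e+5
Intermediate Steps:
Y = 25 (Y = 5² = 25)
c(E, s) = 2*E*(E + s)/5 (c(E, s) = ((s + E)*(E + E))/5 = ((E + s)*(2*E))/5 = (2*E*(E + s))/5 = 2*E*(E + s)/5)
n(H, d) = 1/606 (n(H, d) = 1/((⅖)*25*(25 + 0) + 356) = 1/((⅖)*25*25 + 356) = 1/(250 + 356) = 1/606)
(-33357 + 152067) + n(W(8, -9), 378) = (-33357 + 152067) + 1/606 = 118710 + 1/606 = 71938261/606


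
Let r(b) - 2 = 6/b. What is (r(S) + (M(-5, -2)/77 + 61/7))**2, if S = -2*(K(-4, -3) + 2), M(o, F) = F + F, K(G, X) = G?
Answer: 3508129/23716 ≈ 147.92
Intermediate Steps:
M(o, F) = 2*F
S = 4 (S = -2*(-4 + 2) = -2*(-2) = 4)
r(b) = 2 + 6/b
(r(S) + (M(-5, -2)/77 + 61/7))**2 = ((2 + 6/4) + ((2*(-2))/77 + 61/7))**2 = ((2 + 6*(1/4)) + (-4*1/77 + 61*(1/7)))**2 = ((2 + 3/2) + (-4/77 + 61/7))**2 = (7/2 + 667/77)**2 = (1873/154)**2 = 3508129/23716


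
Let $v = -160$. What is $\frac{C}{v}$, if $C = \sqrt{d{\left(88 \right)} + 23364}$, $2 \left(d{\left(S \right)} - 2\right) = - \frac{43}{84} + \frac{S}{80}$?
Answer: $- \frac{\sqrt{4121814270}}{67200} \approx -0.95538$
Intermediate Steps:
$d{\left(S \right)} = \frac{293}{168} + \frac{S}{160}$ ($d{\left(S \right)} = 2 + \frac{- \frac{43}{84} + \frac{S}{80}}{2} = 2 + \left(- \frac{43}{168} + \frac{S}{160}\right) = \frac{293}{168} + \frac{S}{160}$)
$C = \frac{\sqrt{4121814270}}{420}$ ($C = \sqrt{\left(\frac{293}{168} + \frac{1}{160} \cdot 88\right) + 23364} = \sqrt{\left(\frac{293}{168} + \frac{11}{20}\right) + 23364} = \sqrt{\frac{1927}{840} + 23364} = \sqrt{\frac{19627687}{840}} = \frac{\sqrt{4121814270}}{420} \approx 152.86$)
$\frac{C}{v} = \frac{\frac{1}{420} \sqrt{4121814270}}{-160} = \frac{\sqrt{4121814270}}{420} \left(- \frac{1}{160}\right) = - \frac{\sqrt{4121814270}}{67200}$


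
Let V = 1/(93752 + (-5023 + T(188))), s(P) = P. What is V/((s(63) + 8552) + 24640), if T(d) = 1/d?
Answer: 188/554728417515 ≈ 3.3890e-10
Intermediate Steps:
V = 188/16681053 (V = 1/(93752 + (-5023 + 1/188)) = 1/(93752 - 944323/188) = 1/(16681053/188) = 188/16681053 ≈ 1.1270e-5)
V/((s(63) + 8552) + 24640) = 188/(16681053*((63 + 8552) + 24640)) = 188/(16681053*(8615 + 24640)) = (188/16681053)/33255 = (188/16681053)*(1/33255) = 188/554728417515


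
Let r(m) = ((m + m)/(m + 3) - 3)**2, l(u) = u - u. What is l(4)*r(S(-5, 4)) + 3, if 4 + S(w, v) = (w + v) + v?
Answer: 3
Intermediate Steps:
S(w, v) = -4 + w + 2*v (S(w, v) = -4 + ((w + v) + v) = -4 + ((v + w) + v) = -4 + (w + 2*v) = -4 + w + 2*v)
l(u) = 0
r(m) = (-3 + 2*m/(3 + m))**2 (r(m) = ((2*m)/(3 + m) - 3)**2 = (2*m/(3 + m) - 3)**2 = (-3 + 2*m/(3 + m))**2)
l(4)*r(S(-5, 4)) + 3 = 0*((9 + (-4 - 5 + 2*4))**2/(3 + (-4 - 5 + 2*4))**2) + 3 = 0*((9 + (-4 - 5 + 8))**2/(3 + (-4 - 5 + 8))**2) + 3 = 0*((9 - 1)**2/(3 - 1)**2) + 3 = 0*(8**2/2**2) + 3 = 0*((1/4)*64) + 3 = 0*16 + 3 = 0 + 3 = 3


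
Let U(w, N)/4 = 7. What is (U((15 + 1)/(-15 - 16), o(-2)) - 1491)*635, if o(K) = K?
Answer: -929005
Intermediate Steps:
U(w, N) = 28 (U(w, N) = 4*7 = 28)
(U((15 + 1)/(-15 - 16), o(-2)) - 1491)*635 = (28 - 1491)*635 = -1463*635 = -929005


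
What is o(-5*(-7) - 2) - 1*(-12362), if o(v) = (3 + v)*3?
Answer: 12470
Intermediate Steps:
o(v) = 9 + 3*v
o(-5*(-7) - 2) - 1*(-12362) = (9 + 3*(-5*(-7) - 2)) - 1*(-12362) = (9 + 3*(35 - 2)) + 12362 = (9 + 3*33) + 12362 = (9 + 99) + 12362 = 108 + 12362 = 12470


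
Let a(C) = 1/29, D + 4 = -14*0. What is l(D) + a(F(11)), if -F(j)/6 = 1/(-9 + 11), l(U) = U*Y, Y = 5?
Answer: -579/29 ≈ -19.966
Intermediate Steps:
D = -4 (D = -4 - 14*0 = -4 + 0 = -4)
l(U) = 5*U (l(U) = U*5 = 5*U)
F(j) = -3 (F(j) = -6/(-9 + 11) = -6/2 = -6*1/2 = -3)
a(C) = 1/29
l(D) + a(F(11)) = 5*(-4) + 1/29 = -20 + 1/29 = -579/29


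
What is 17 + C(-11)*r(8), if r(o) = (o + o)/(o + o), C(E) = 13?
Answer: 30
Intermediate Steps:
r(o) = 1 (r(o) = (2*o)/((2*o)) = (2*o)*(1/(2*o)) = 1)
17 + C(-11)*r(8) = 17 + 13*1 = 17 + 13 = 30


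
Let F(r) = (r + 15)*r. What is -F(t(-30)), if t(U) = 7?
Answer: -154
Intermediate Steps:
F(r) = r*(15 + r) (F(r) = (15 + r)*r = r*(15 + r))
-F(t(-30)) = -7*(15 + 7) = -7*22 = -1*154 = -154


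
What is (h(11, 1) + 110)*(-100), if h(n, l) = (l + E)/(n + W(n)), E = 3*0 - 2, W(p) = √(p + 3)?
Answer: -1175900/107 - 100*√14/107 ≈ -10993.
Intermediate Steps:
W(p) = √(3 + p)
E = -2 (E = 0 - 2 = -2)
h(n, l) = (-2 + l)/(n + √(3 + n)) (h(n, l) = (l - 2)/(n + √(3 + n)) = (-2 + l)/(n + √(3 + n)))
(h(11, 1) + 110)*(-100) = ((-2 + 1)/(11 + √(3 + 11)) + 110)*(-100) = (-1/(11 + √14) + 110)*(-100) = (110 - 1/(11 + √14))*(-100) = -11000 + 100/(11 + √14)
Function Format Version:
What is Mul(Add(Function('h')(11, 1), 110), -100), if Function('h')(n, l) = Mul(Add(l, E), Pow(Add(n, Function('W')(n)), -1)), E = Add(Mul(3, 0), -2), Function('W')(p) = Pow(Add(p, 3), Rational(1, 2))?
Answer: Add(Rational(-1175900, 107), Mul(Rational(-100, 107), Pow(14, Rational(1, 2)))) ≈ -10993.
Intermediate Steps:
Function('W')(p) = Pow(Add(3, p), Rational(1, 2))
E = -2 (E = Add(0, -2) = -2)
Function('h')(n, l) = Mul(Pow(Add(n, Pow(Add(3, n), Rational(1, 2))), -1), Add(-2, l)) (Function('h')(n, l) = Mul(Add(l, -2), Pow(Add(n, Pow(Add(3, n), Rational(1, 2))), -1)) = Mul(Add(-2, l), Pow(Add(n, Pow(Add(3, n), Rational(1, 2))), -1)) = Mul(Pow(Add(n, Pow(Add(3, n), Rational(1, 2))), -1), Add(-2, l)))
Mul(Add(Function('h')(11, 1), 110), -100) = Mul(Add(Mul(Pow(Add(11, Pow(Add(3, 11), Rational(1, 2))), -1), Add(-2, 1)), 110), -100) = Mul(Add(Mul(Pow(Add(11, Pow(14, Rational(1, 2))), -1), -1), 110), -100) = Mul(Add(Mul(-1, Pow(Add(11, Pow(14, Rational(1, 2))), -1)), 110), -100) = Mul(Add(110, Mul(-1, Pow(Add(11, Pow(14, Rational(1, 2))), -1))), -100) = Add(-11000, Mul(100, Pow(Add(11, Pow(14, Rational(1, 2))), -1)))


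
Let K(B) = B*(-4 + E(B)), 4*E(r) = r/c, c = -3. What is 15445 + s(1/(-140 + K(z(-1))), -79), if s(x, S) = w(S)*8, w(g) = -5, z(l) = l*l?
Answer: 15405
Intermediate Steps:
z(l) = l**2
E(r) = -r/12 (E(r) = (r/(-3))/4 = (r*(-1/3))/4 = (-r/3)/4 = -r/12)
K(B) = B*(-4 - B/12)
s(x, S) = -40 (s(x, S) = -5*8 = -40)
15445 + s(1/(-140 + K(z(-1))), -79) = 15445 - 40 = 15405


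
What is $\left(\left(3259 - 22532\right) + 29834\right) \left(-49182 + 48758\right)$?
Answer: $-4477864$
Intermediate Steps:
$\left(\left(3259 - 22532\right) + 29834\right) \left(-49182 + 48758\right) = \left(-19273 + 29834\right) \left(-424\right) = 10561 \left(-424\right) = -4477864$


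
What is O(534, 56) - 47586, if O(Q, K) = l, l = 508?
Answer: -47078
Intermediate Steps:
O(Q, K) = 508
O(534, 56) - 47586 = 508 - 47586 = -47078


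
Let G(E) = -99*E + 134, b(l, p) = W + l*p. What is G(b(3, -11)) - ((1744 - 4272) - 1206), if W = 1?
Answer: 7036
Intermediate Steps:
b(l, p) = 1 + l*p
G(E) = 134 - 99*E
G(b(3, -11)) - ((1744 - 4272) - 1206) = (134 - 99*(1 + 3*(-11))) - ((1744 - 4272) - 1206) = (134 - 99*(1 - 33)) - (-2528 - 1206) = (134 - 99*(-32)) - 1*(-3734) = (134 + 3168) + 3734 = 3302 + 3734 = 7036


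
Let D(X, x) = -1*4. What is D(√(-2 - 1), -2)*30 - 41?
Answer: -161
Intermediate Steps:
D(X, x) = -4
D(√(-2 - 1), -2)*30 - 41 = -4*30 - 41 = -120 - 41 = -161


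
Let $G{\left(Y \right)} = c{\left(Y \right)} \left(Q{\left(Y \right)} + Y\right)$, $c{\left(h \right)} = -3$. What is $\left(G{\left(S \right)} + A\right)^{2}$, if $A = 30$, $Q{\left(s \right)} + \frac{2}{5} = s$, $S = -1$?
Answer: $\frac{34596}{25} \approx 1383.8$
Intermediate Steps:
$Q{\left(s \right)} = - \frac{2}{5} + s$
$G{\left(Y \right)} = \frac{6}{5} - 6 Y$ ($G{\left(Y \right)} = - 3 \left(\left(- \frac{2}{5} + Y\right) + Y\right) = - 3 \left(- \frac{2}{5} + 2 Y\right) = \frac{6}{5} - 6 Y$)
$\left(G{\left(S \right)} + A\right)^{2} = \left(\left(\frac{6}{5} - -6\right) + 30\right)^{2} = \left(\left(\frac{6}{5} + 6\right) + 30\right)^{2} = \left(\frac{36}{5} + 30\right)^{2} = \left(\frac{186}{5}\right)^{2} = \frac{34596}{25}$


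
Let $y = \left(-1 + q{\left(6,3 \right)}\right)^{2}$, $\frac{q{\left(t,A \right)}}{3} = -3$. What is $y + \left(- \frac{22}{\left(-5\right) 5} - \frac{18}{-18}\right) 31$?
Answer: $\frac{3957}{25} \approx 158.28$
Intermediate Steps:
$q{\left(t,A \right)} = -9$ ($q{\left(t,A \right)} = 3 \left(-3\right) = -9$)
$y = 100$ ($y = \left(-1 - 9\right)^{2} = \left(-10\right)^{2} = 100$)
$y + \left(- \frac{22}{\left(-5\right) 5} - \frac{18}{-18}\right) 31 = 100 + \left(- \frac{22}{\left(-5\right) 5} - \frac{18}{-18}\right) 31 = 100 + \left(- \frac{22}{-25} - -1\right) 31 = 100 + \left(\left(-22\right) \left(- \frac{1}{25}\right) + 1\right) 31 = 100 + \left(\frac{22}{25} + 1\right) 31 = 100 + \frac{47}{25} \cdot 31 = 100 + \frac{1457}{25} = \frac{3957}{25}$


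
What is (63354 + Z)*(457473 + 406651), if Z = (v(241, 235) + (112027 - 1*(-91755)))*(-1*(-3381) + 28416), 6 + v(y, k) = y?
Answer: 5605738215987972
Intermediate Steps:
v(y, k) = -6 + y
Z = 6487128549 (Z = ((-6 + 241) + (112027 - 1*(-91755)))*(-1*(-3381) + 28416) = (235 + (112027 + 91755))*(3381 + 28416) = (235 + 203782)*31797 = 204017*31797 = 6487128549)
(63354 + Z)*(457473 + 406651) = (63354 + 6487128549)*(457473 + 406651) = 6487191903*864124 = 5605738215987972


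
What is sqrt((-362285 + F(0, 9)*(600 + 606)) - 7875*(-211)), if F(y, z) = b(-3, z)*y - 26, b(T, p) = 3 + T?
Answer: 4*sqrt(79249) ≈ 1126.0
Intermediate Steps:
F(y, z) = -26 (F(y, z) = (3 - 3)*y - 26 = 0*y - 26 = 0 - 26 = -26)
sqrt((-362285 + F(0, 9)*(600 + 606)) - 7875*(-211)) = sqrt((-362285 - 26*(600 + 606)) - 7875*(-211)) = sqrt((-362285 - 26*1206) + 1661625) = sqrt((-362285 - 31356) + 1661625) = sqrt(-393641 + 1661625) = sqrt(1267984) = 4*sqrt(79249)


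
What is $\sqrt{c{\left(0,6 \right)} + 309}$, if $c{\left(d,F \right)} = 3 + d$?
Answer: $2 \sqrt{78} \approx 17.664$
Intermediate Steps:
$\sqrt{c{\left(0,6 \right)} + 309} = \sqrt{\left(3 + 0\right) + 309} = \sqrt{3 + 309} = \sqrt{312} = 2 \sqrt{78}$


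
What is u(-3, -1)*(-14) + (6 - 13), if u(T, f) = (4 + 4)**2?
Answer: -903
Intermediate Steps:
u(T, f) = 64 (u(T, f) = 8**2 = 64)
u(-3, -1)*(-14) + (6 - 13) = 64*(-14) + (6 - 13) = -896 - 7 = -903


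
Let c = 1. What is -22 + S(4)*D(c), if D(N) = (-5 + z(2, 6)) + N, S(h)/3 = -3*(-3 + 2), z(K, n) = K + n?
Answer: 14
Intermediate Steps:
S(h) = 9 (S(h) = 3*(-3*(-3 + 2)) = 3*(-3*(-1)) = 3*3 = 9)
D(N) = 3 + N (D(N) = (-5 + (2 + 6)) + N = (-5 + 8) + N = 3 + N)
-22 + S(4)*D(c) = -22 + 9*(3 + 1) = -22 + 9*4 = -22 + 36 = 14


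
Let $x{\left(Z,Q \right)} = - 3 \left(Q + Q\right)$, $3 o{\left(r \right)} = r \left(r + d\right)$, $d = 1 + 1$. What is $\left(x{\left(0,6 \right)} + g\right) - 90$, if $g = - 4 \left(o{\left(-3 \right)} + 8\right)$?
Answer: $-162$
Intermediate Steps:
$d = 2$
$o{\left(r \right)} = \frac{r \left(2 + r\right)}{3}$ ($o{\left(r \right)} = \frac{r \left(r + 2\right)}{3} = \frac{r \left(2 + r\right)}{3}$)
$x{\left(Z,Q \right)} = - 6 Q$ ($x{\left(Z,Q \right)} = - 3 \cdot 2 Q = - 6 Q$)
$g = -36$ ($g = - 4 \left(\frac{1}{3} \left(-3\right) \left(2 - 3\right) + 8\right) = - 4 \left(\frac{1}{3} \left(-3\right) \left(-1\right) + 8\right) = - 4 \left(1 + 8\right) = \left(-4\right) 9 = -36$)
$\left(x{\left(0,6 \right)} + g\right) - 90 = \left(\left(-6\right) 6 - 36\right) - 90 = \left(-36 - 36\right) - 90 = -72 - 90 = -162$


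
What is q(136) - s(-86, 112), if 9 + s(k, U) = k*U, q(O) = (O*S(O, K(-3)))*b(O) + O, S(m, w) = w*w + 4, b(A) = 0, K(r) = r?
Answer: 9777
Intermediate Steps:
S(m, w) = 4 + w**2 (S(m, w) = w**2 + 4 = 4 + w**2)
q(O) = O (q(O) = (O*(4 + (-3)**2))*0 + O = (O*(4 + 9))*0 + O = (O*13)*0 + O = (13*O)*0 + O = 0 + O = O)
s(k, U) = -9 + U*k (s(k, U) = -9 + k*U = -9 + U*k)
q(136) - s(-86, 112) = 136 - (-9 + 112*(-86)) = 136 - (-9 - 9632) = 136 - 1*(-9641) = 136 + 9641 = 9777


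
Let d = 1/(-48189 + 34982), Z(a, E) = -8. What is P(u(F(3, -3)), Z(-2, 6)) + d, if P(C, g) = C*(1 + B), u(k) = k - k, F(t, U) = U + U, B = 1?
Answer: -1/13207 ≈ -7.5717e-5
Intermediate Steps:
F(t, U) = 2*U
u(k) = 0
P(C, g) = 2*C (P(C, g) = C*(1 + 1) = C*2 = 2*C)
d = -1/13207 (d = 1/(-13207) = -1/13207 ≈ -7.5717e-5)
P(u(F(3, -3)), Z(-2, 6)) + d = 2*0 - 1/13207 = 0 - 1/13207 = -1/13207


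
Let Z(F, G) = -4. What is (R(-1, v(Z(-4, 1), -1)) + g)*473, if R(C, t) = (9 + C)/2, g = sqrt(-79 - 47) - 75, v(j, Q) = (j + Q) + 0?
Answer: -33583 + 1419*I*sqrt(14) ≈ -33583.0 + 5309.4*I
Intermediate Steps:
v(j, Q) = Q + j (v(j, Q) = (Q + j) + 0 = Q + j)
g = -75 + 3*I*sqrt(14) (g = sqrt(-126) - 75 = 3*I*sqrt(14) - 75 = -75 + 3*I*sqrt(14) ≈ -75.0 + 11.225*I)
R(C, t) = 9/2 + C/2 (R(C, t) = (9 + C)*(1/2) = 9/2 + C/2)
(R(-1, v(Z(-4, 1), -1)) + g)*473 = ((9/2 + (1/2)*(-1)) + (-75 + 3*I*sqrt(14)))*473 = ((9/2 - 1/2) + (-75 + 3*I*sqrt(14)))*473 = (4 + (-75 + 3*I*sqrt(14)))*473 = (-71 + 3*I*sqrt(14))*473 = -33583 + 1419*I*sqrt(14)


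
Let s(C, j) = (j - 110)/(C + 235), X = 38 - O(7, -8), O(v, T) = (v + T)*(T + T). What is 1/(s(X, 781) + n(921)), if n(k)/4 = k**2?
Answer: 257/871992419 ≈ 2.9473e-7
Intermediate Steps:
O(v, T) = 2*T*(T + v) (O(v, T) = (T + v)*(2*T) = 2*T*(T + v))
X = 22 (X = 38 - 2*(-8)*(-8 + 7) = 38 - 2*(-8)*(-1) = 38 - 1*16 = 38 - 16 = 22)
n(k) = 4*k**2
s(C, j) = (-110 + j)/(235 + C)
1/(s(X, 781) + n(921)) = 1/((-110 + 781)/(235 + 22) + 4*921**2) = 1/(671/257 + 4*848241) = 1/((1/257)*671 + 3392964) = 1/(671/257 + 3392964) = 1/(871992419/257) = 257/871992419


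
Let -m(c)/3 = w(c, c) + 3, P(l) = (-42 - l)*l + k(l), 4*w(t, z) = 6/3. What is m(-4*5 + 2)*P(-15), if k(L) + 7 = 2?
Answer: -4200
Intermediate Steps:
k(L) = -5 (k(L) = -7 + 2 = -5)
w(t, z) = ½ (w(t, z) = (6/3)/4 = (6*(⅓))/4 = (¼)*2 = ½)
P(l) = -5 + l*(-42 - l) (P(l) = (-42 - l)*l - 5 = l*(-42 - l) - 5 = -5 + l*(-42 - l))
m(c) = -21/2 (m(c) = -3*(½ + 3) = -3*7/2 = -21/2)
m(-4*5 + 2)*P(-15) = -21*(-5 - 1*(-15)² - 42*(-15))/2 = -21*(-5 - 1*225 + 630)/2 = -21*(-5 - 225 + 630)/2 = -21/2*400 = -4200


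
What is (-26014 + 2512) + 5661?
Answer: -17841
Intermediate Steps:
(-26014 + 2512) + 5661 = -23502 + 5661 = -17841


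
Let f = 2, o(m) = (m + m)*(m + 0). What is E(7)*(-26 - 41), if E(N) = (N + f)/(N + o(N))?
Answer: -201/35 ≈ -5.7429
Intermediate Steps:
o(m) = 2*m**2 (o(m) = (2*m)*m = 2*m**2)
E(N) = (2 + N)/(N + 2*N**2) (E(N) = (N + 2)/(N + 2*N**2) = (2 + N)/(N + 2*N**2))
E(7)*(-26 - 41) = ((2 + 7)/(7*(1 + 2*7)))*(-26 - 41) = ((1/7)*9/(1 + 14))*(-67) = ((1/7)*9/15)*(-67) = ((1/7)*(1/15)*9)*(-67) = (3/35)*(-67) = -201/35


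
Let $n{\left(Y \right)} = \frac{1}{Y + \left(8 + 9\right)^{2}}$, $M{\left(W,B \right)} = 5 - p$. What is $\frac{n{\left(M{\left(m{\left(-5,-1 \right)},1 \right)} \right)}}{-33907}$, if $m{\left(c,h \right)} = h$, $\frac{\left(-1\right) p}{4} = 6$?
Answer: $- \frac{1}{10782426} \approx -9.2743 \cdot 10^{-8}$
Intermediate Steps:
$p = -24$ ($p = \left(-4\right) 6 = -24$)
$M{\left(W,B \right)} = 29$ ($M{\left(W,B \right)} = 5 - -24 = 5 + 24 = 29$)
$n{\left(Y \right)} = \frac{1}{289 + Y}$ ($n{\left(Y \right)} = \frac{1}{Y + 17^{2}} = \frac{1}{Y + 289} = \frac{1}{289 + Y}$)
$\frac{n{\left(M{\left(m{\left(-5,-1 \right)},1 \right)} \right)}}{-33907} = \frac{1}{\left(289 + 29\right) \left(-33907\right)} = \frac{1}{318} \left(- \frac{1}{33907}\right) = - \frac{1}{10782426}$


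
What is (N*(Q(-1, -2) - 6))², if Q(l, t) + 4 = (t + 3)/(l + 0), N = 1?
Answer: 121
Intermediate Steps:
Q(l, t) = -4 + (3 + t)/l (Q(l, t) = -4 + (t + 3)/(l + 0) = -4 + (3 + t)/l)
(N*(Q(-1, -2) - 6))² = (1*((3 - 2 - 4*(-1))/(-1) - 6))² = (1*(-(3 - 2 + 4) - 6))² = (1*(-1*5 - 6))² = (1*(-5 - 6))² = (1*(-11))² = (-11)² = 121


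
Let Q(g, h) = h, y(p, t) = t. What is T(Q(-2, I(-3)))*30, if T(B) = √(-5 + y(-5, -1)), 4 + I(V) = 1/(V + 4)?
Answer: 30*I*√6 ≈ 73.485*I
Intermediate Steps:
I(V) = -4 + 1/(4 + V) (I(V) = -4 + 1/(V + 4) = -4 + 1/(4 + V))
T(B) = I*√6 (T(B) = √(-5 - 1) = √(-6) = I*√6)
T(Q(-2, I(-3)))*30 = (I*√6)*30 = 30*I*√6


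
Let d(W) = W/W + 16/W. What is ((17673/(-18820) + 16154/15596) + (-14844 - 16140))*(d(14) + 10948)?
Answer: -174271675877392627/513654260 ≈ -3.3928e+8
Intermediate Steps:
d(W) = 1 + 16/W
((17673/(-18820) + 16154/15596) + (-14844 - 16140))*(d(14) + 10948) = ((17673/(-18820) + 16154/15596) + (-14844 - 16140))*((16 + 14)/14 + 10948) = ((17673*(-1/18820) + 16154*(1/15596)) - 30984)*((1/14)*30 + 10948) = ((-17673/18820 + 8077/7798) - 30984)*(15/7 + 10948) = (7097543/73379180 - 30984)*(76651/7) = -2273573415577/73379180*76651/7 = -174271675877392627/513654260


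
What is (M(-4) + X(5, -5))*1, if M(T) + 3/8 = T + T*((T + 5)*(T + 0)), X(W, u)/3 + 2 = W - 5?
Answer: 45/8 ≈ 5.6250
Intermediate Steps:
X(W, u) = -21 + 3*W (X(W, u) = -6 + 3*(W - 5) = -6 + 3*(-5 + W) = -6 + (-15 + 3*W) = -21 + 3*W)
M(T) = -3/8 + T + T**2*(5 + T) (M(T) = -3/8 + (T + T*((T + 5)*(T + 0))) = -3/8 + (T + T*((5 + T)*T)) = -3/8 + (T + T*(T*(5 + T))) = -3/8 + (T + T**2*(5 + T)) = -3/8 + T + T**2*(5 + T))
(M(-4) + X(5, -5))*1 = ((-3/8 - 4 + (-4)**3 + 5*(-4)**2) + (-21 + 3*5))*1 = ((-3/8 - 4 - 64 + 5*16) + (-21 + 15))*1 = ((-3/8 - 4 - 64 + 80) - 6)*1 = (93/8 - 6)*1 = (45/8)*1 = 45/8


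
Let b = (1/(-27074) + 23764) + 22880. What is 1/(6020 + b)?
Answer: 27074/1425825135 ≈ 1.8988e-5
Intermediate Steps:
b = 1262839655/27074 (b = (-1/27074 + 23764) + 22880 = 643386535/27074 + 22880 = 1262839655/27074 ≈ 46644.)
1/(6020 + b) = 1/(6020 + 1262839655/27074) = 1/(1425825135/27074) = 27074/1425825135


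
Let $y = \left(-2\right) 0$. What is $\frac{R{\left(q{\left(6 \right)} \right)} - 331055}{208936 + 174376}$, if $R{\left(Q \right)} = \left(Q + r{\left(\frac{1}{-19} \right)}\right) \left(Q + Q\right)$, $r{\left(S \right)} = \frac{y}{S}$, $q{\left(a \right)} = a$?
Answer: $- \frac{330983}{383312} \approx -0.86348$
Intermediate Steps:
$y = 0$
$r{\left(S \right)} = 0$ ($r{\left(S \right)} = \frac{0}{S} = 0$)
$R{\left(Q \right)} = 2 Q^{2}$ ($R{\left(Q \right)} = \left(Q + 0\right) \left(Q + Q\right) = Q 2 Q = 2 Q^{2}$)
$\frac{R{\left(q{\left(6 \right)} \right)} - 331055}{208936 + 174376} = \frac{2 \cdot 6^{2} - 331055}{208936 + 174376} = \frac{2 \cdot 36 - 331055}{383312} = \left(72 - 331055\right) \frac{1}{383312} = \left(-330983\right) \frac{1}{383312} = - \frac{330983}{383312}$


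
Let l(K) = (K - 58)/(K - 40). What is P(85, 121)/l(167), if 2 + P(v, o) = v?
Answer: 10541/109 ≈ 96.706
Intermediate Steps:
l(K) = (-58 + K)/(-40 + K)
P(v, o) = -2 + v
P(85, 121)/l(167) = (-2 + 85)/(((-58 + 167)/(-40 + 167))) = 83/((109/127)) = 83/(((1/127)*109)) = 83/(109/127) = 83*(127/109) = 10541/109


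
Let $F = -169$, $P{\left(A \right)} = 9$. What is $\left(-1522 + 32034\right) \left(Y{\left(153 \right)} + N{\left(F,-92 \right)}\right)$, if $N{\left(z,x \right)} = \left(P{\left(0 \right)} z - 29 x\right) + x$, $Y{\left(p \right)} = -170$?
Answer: $27003120$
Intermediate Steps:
$N{\left(z,x \right)} = - 28 x + 9 z$ ($N{\left(z,x \right)} = \left(9 z - 29 x\right) + x = \left(- 29 x + 9 z\right) + x = - 28 x + 9 z$)
$\left(-1522 + 32034\right) \left(Y{\left(153 \right)} + N{\left(F,-92 \right)}\right) = \left(-1522 + 32034\right) \left(-170 + \left(\left(-28\right) \left(-92\right) + 9 \left(-169\right)\right)\right) = 30512 \left(-170 + \left(2576 - 1521\right)\right) = 30512 \left(-170 + 1055\right) = 30512 \cdot 885 = 27003120$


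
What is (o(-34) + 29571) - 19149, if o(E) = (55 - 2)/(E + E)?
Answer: 708643/68 ≈ 10421.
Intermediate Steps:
o(E) = 53/(2*E) (o(E) = 53/((2*E)) = 53*(1/(2*E)) = 53/(2*E))
(o(-34) + 29571) - 19149 = ((53/2)/(-34) + 29571) - 19149 = ((53/2)*(-1/34) + 29571) - 19149 = (-53/68 + 29571) - 19149 = 2010775/68 - 19149 = 708643/68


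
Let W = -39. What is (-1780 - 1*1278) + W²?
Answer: -1537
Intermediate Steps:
(-1780 - 1*1278) + W² = (-1780 - 1*1278) + (-39)² = (-1780 - 1278) + 1521 = -3058 + 1521 = -1537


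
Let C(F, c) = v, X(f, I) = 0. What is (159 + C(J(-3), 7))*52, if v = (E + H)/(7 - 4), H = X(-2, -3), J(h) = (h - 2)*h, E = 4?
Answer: 25012/3 ≈ 8337.3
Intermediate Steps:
J(h) = h*(-2 + h) (J(h) = (-2 + h)*h = h*(-2 + h))
H = 0
v = 4/3 (v = (4 + 0)/(7 - 4) = 4/3 ≈ 1.3333)
C(F, c) = 4/3
(159 + C(J(-3), 7))*52 = (159 + 4/3)*52 = (481/3)*52 = 25012/3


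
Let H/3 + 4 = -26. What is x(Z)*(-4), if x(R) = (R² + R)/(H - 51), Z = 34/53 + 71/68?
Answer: 19599975/152618588 ≈ 0.12842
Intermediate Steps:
H = -90 (H = -12 + 3*(-26) = -12 - 78 = -90)
Z = 6075/3604 (Z = 34*(1/53) + 71*(1/68) = 34/53 + 71/68 = 6075/3604 ≈ 1.6856)
x(R) = -R/141 - R²/141 (x(R) = (R² + R)/(-90 - 51) = (R + R²)/(-141) = (R + R²)*(-1/141) = -R/141 - R²/141)
x(Z)*(-4) = -1/141*6075/3604*(1 + 6075/3604)*(-4) = -1/141*6075/3604*9679/3604*(-4) = -19599975/610474352*(-4) = 19599975/152618588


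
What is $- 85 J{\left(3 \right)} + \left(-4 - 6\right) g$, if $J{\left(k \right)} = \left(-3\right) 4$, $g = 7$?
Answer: $950$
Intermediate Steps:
$J{\left(k \right)} = -12$
$- 85 J{\left(3 \right)} + \left(-4 - 6\right) g = \left(-85\right) \left(-12\right) + \left(-4 - 6\right) 7 = 1020 - 70 = 950$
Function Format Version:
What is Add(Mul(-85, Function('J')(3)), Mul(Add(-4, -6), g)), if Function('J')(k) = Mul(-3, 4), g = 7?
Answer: 950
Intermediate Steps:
Function('J')(k) = -12
Add(Mul(-85, Function('J')(3)), Mul(Add(-4, -6), g)) = Add(Mul(-85, -12), Mul(Add(-4, -6), 7)) = Add(1020, Mul(-10, 7)) = Add(1020, -70) = 950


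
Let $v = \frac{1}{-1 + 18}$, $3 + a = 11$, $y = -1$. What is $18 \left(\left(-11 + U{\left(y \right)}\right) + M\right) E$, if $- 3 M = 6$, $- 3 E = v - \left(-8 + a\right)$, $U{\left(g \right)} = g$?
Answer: $\frac{84}{17} \approx 4.9412$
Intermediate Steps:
$a = 8$ ($a = -3 + 11 = 8$)
$v = \frac{1}{17} \approx 0.058824$
$E = - \frac{1}{51}$ ($E = - \frac{\frac{1}{17} - \left(-8 + 8\right)}{3} = - \frac{\frac{1}{17} - 0}{3} = - \frac{\frac{1}{17} + 0}{3} = \left(- \frac{1}{3}\right) \frac{1}{17} = - \frac{1}{51} \approx -0.019608$)
$M = -2$ ($M = \left(- \frac{1}{3}\right) 6 = -2$)
$18 \left(\left(-11 + U{\left(y \right)}\right) + M\right) E = 18 \left(\left(-11 - 1\right) - 2\right) \left(- \frac{1}{51}\right) = 18 \left(-12 - 2\right) \left(- \frac{1}{51}\right) = 18 \left(-14\right) \left(- \frac{1}{51}\right) = \left(-252\right) \left(- \frac{1}{51}\right) = \frac{84}{17}$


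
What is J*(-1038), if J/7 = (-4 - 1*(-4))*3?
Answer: 0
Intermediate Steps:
J = 0 (J = 7*((-4 - 1*(-4))*3) = 7*((-4 + 4)*3) = 7*(0*3) = 7*0 = 0)
J*(-1038) = 0*(-1038) = 0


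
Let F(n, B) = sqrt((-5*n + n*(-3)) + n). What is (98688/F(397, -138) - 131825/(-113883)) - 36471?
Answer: -4153295068/113883 - 98688*I*sqrt(2779)/2779 ≈ -36470.0 - 1872.1*I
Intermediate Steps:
F(n, B) = sqrt(7)*sqrt(-n) (F(n, B) = sqrt((-5*n - 3*n) + n) = sqrt(-8*n + n) = sqrt(-7*n) = sqrt(7)*sqrt(-n))
(98688/F(397, -138) - 131825/(-113883)) - 36471 = (98688/((sqrt(7)*sqrt(-1*397))) - 131825/(-113883)) - 36471 = (98688/((sqrt(7)*sqrt(-397))) - 131825*(-1/113883)) - 36471 = (98688/((sqrt(7)*(I*sqrt(397)))) + 131825/113883) - 36471 = (98688/((I*sqrt(2779))) + 131825/113883) - 36471 = (98688*(-I*sqrt(2779)/2779) + 131825/113883) - 36471 = (-98688*I*sqrt(2779)/2779 + 131825/113883) - 36471 = (131825/113883 - 98688*I*sqrt(2779)/2779) - 36471 = -4153295068/113883 - 98688*I*sqrt(2779)/2779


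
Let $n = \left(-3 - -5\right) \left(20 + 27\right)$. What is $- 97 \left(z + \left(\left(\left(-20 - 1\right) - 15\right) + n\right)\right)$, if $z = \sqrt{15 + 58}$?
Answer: $-5626 - 97 \sqrt{73} \approx -6454.8$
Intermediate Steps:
$n = 94$ ($n = \left(-3 + 5\right) 47 = 2 \cdot 47 = 94$)
$z = \sqrt{73} \approx 8.544$
$- 97 \left(z + \left(\left(\left(-20 - 1\right) - 15\right) + n\right)\right) = - 97 \left(\sqrt{73} + \left(\left(\left(-20 - 1\right) - 15\right) + 94\right)\right) = - 97 \left(\sqrt{73} + \left(\left(-21 - 15\right) + 94\right)\right) = - 97 \left(\sqrt{73} + \left(-36 + 94\right)\right) = - 97 \left(\sqrt{73} + 58\right) = - 97 \left(58 + \sqrt{73}\right) = -5626 - 97 \sqrt{73}$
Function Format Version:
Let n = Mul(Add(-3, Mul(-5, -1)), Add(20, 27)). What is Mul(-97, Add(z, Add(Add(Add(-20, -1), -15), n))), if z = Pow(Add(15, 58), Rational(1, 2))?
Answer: Add(-5626, Mul(-97, Pow(73, Rational(1, 2)))) ≈ -6454.8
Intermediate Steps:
n = 94 (n = Mul(Add(-3, 5), 47) = Mul(2, 47) = 94)
z = Pow(73, Rational(1, 2)) ≈ 8.5440
Mul(-97, Add(z, Add(Add(Add(-20, -1), -15), n))) = Mul(-97, Add(Pow(73, Rational(1, 2)), Add(Add(Add(-20, -1), -15), 94))) = Mul(-97, Add(Pow(73, Rational(1, 2)), Add(Add(-21, -15), 94))) = Mul(-97, Add(Pow(73, Rational(1, 2)), Add(-36, 94))) = Mul(-97, Add(Pow(73, Rational(1, 2)), 58)) = Mul(-97, Add(58, Pow(73, Rational(1, 2)))) = Add(-5626, Mul(-97, Pow(73, Rational(1, 2))))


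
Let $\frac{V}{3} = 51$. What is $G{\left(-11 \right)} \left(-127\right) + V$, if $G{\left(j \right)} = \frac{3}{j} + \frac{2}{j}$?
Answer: $\frac{2318}{11} \approx 210.73$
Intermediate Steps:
$V = 153$ ($V = 3 \cdot 51 = 153$)
$G{\left(j \right)} = \frac{5}{j}$
$G{\left(-11 \right)} \left(-127\right) + V = \frac{5}{-11} \left(-127\right) + 153 = 5 \left(- \frac{1}{11}\right) \left(-127\right) + 153 = \left(- \frac{5}{11}\right) \left(-127\right) + 153 = \frac{635}{11} + 153 = \frac{2318}{11}$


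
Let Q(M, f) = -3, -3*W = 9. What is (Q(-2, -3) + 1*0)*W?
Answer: 9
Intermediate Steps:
W = -3 (W = -1/3*9 = -3)
(Q(-2, -3) + 1*0)*W = (-3 + 1*0)*(-3) = (-3 + 0)*(-3) = -3*(-3) = 9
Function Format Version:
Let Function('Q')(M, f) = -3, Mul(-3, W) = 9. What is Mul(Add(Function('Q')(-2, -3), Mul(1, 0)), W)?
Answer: 9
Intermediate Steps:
W = -3 (W = Mul(Rational(-1, 3), 9) = -3)
Mul(Add(Function('Q')(-2, -3), Mul(1, 0)), W) = Mul(Add(-3, Mul(1, 0)), -3) = Mul(Add(-3, 0), -3) = Mul(-3, -3) = 9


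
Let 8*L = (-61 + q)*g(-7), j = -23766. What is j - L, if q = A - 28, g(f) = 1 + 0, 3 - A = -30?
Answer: -23759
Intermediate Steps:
A = 33 (A = 3 - 1*(-30) = 3 + 30 = 33)
g(f) = 1
q = 5 (q = 33 - 28 = 5)
L = -7 (L = ((-61 + 5)*1)/8 = (-56*1)/8 = (⅛)*(-56) = -7)
j - L = -23766 - 1*(-7) = -23766 + 7 = -23759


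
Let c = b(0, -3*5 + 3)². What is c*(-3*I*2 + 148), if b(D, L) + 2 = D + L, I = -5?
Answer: 34888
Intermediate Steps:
b(D, L) = -2 + D + L (b(D, L) = -2 + (D + L) = -2 + D + L)
c = 196 (c = (-2 + 0 + (-3*5 + 3))² = (-2 + 0 + (-15 + 3))² = (-2 + 0 - 12)² = (-14)² = 196)
c*(-3*I*2 + 148) = 196*(-3*(-5)*2 + 148) = 196*(15*2 + 148) = 196*(30 + 148) = 196*178 = 34888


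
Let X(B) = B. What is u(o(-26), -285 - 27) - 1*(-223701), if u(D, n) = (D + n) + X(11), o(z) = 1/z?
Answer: 5808399/26 ≈ 2.2340e+5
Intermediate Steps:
u(D, n) = 11 + D + n (u(D, n) = (D + n) + 11 = 11 + D + n)
u(o(-26), -285 - 27) - 1*(-223701) = (11 + 1/(-26) + (-285 - 27)) - 1*(-223701) = (11 - 1/26 - 312) + 223701 = -7827/26 + 223701 = 5808399/26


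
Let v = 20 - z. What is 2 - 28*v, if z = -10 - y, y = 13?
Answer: -1202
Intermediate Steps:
z = -23 (z = -10 - 1*13 = -10 - 13 = -23)
v = 43 (v = 20 - 1*(-23) = 20 + 23 = 43)
2 - 28*v = 2 - 28*43 = 2 - 1204 = -1202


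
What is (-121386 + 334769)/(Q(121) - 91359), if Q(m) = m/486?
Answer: -103704138/44400353 ≈ -2.3357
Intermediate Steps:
Q(m) = m/486 (Q(m) = m*(1/486) = m/486)
(-121386 + 334769)/(Q(121) - 91359) = (-121386 + 334769)/((1/486)*121 - 91359) = 213383/(121/486 - 91359) = 213383/(-44400353/486) = 213383*(-486/44400353) = -103704138/44400353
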